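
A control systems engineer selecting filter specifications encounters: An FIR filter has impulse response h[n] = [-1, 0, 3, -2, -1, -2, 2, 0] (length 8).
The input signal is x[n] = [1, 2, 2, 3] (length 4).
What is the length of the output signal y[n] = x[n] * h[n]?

For linear convolution, the output length is:
len(y) = len(x) + len(h) - 1 = 4 + 8 - 1 = 11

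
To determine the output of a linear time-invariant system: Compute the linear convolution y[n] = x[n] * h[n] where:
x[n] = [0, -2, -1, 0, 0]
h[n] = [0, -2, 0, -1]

y[n] = sum_k x[k]*h[n-k]. Output length = len(x) + len(h) - 1 = 5 + 4 - 1 = 8.
y[0] = 0*0 = 0
y[1] = -2*0 + 0*-2 = 0
y[2] = -1*0 + -2*-2 + 0*0 = 4
y[3] = 0*0 + -1*-2 + -2*0 + 0*-1 = 2
y[4] = 0*0 + 0*-2 + -1*0 + -2*-1 = 2
y[5] = 0*-2 + 0*0 + -1*-1 = 1
y[6] = 0*0 + 0*-1 = 0
y[7] = 0*-1 = 0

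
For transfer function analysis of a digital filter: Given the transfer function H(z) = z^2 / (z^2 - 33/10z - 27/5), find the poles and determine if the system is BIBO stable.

Poles are roots of the denominator: z^2 - 33/10z - 27/5 = 0.
Quadratic formula: z = [-(-33/10) +/- sqrt((-33/10)^2 - 4*(-27/5))] / 2
Discriminant = 1089/100 + 108/5 = 3249/100; sqrt = 57/10.
z = (33/10 +/- 57/10) / 2 => z = 9/2 or z = -6/5.
|p1| = 6/5, |p2| = 9/2.
For BIBO stability, all poles must lie inside the unit circle (|p| < 1).
System is UNSTABLE since at least one |p| >= 1.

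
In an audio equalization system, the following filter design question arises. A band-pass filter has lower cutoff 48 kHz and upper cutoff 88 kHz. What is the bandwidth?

Bandwidth = f_high - f_low
= 88 kHz - 48 kHz = 40 kHz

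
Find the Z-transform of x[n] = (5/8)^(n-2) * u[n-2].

Time-shifting property: if X(z) = Z{x[n]}, then Z{x[n-d]} = z^(-d) * X(z)
X(z) = z/(z - 5/8) for x[n] = (5/8)^n * u[n]
Z{x[n-2]} = z^(-2) * z/(z - 5/8) = z^(-1)/(z - 5/8)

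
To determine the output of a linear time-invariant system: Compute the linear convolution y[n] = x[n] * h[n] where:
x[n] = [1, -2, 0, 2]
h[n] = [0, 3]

y[n] = sum_k x[k]*h[n-k]. Output length = len(x) + len(h) - 1 = 4 + 2 - 1 = 5.
y[0] = 1*0 = 0
y[1] = -2*0 + 1*3 = 3
y[2] = 0*0 + -2*3 = -6
y[3] = 2*0 + 0*3 = 0
y[4] = 2*3 = 6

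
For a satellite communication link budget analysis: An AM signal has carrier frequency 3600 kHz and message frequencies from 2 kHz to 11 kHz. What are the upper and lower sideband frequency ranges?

Upper sideband (USB) = fc + [fm_low, fm_high] = 3600 + [2, 11] = [3602, 3611] kHz
Lower sideband (LSB) = fc - [fm_high, fm_low] = 3600 - [11, 2] = [3589, 3598] kHz
Total occupied spectrum: 3589 kHz to 3611 kHz (plus carrier at 3600 kHz)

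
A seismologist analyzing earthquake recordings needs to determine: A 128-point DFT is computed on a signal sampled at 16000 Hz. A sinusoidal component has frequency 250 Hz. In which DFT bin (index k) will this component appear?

DFT frequency resolution = f_s/N = 16000/128 = 125 Hz
Bin index k = f_signal / resolution = 250 / 125 = 2
The signal frequency 250 Hz falls in DFT bin k = 2.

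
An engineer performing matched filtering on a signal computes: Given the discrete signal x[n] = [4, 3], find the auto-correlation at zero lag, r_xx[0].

The auto-correlation at zero lag r_xx[0] equals the signal energy.
r_xx[0] = sum of x[n]^2 = 4^2 + 3^2
= 16 + 9 = 25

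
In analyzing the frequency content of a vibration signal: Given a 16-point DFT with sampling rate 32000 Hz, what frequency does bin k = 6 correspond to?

The frequency of DFT bin k is: f_k = k * f_s / N
f_6 = 6 * 32000 / 16 = 12000 Hz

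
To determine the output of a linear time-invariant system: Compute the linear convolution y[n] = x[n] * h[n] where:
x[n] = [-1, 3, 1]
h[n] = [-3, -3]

y[n] = sum_k x[k]*h[n-k]. Output length = len(x) + len(h) - 1 = 3 + 2 - 1 = 4.
y[0] = -1*-3 = 3
y[1] = 3*-3 + -1*-3 = -6
y[2] = 1*-3 + 3*-3 = -12
y[3] = 1*-3 = -3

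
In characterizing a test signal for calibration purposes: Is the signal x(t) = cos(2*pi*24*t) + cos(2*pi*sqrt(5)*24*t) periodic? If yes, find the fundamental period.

f1 = 24 Hz, f2 = 24*sqrt(5) Hz
Ratio f2/f1 = sqrt(5), which is irrational.
Since the frequency ratio is irrational, no common period exists.
The signal is not periodic.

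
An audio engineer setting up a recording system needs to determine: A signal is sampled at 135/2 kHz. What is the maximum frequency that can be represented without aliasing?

The maximum frequency that can be represented without aliasing
is the Nyquist frequency: f_max = f_s / 2 = 135/2 kHz / 2 = 135/4 kHz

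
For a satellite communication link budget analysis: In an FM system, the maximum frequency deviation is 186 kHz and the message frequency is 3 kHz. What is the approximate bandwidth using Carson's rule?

Carson's rule: BW = 2*(delta_f + f_m)
= 2*(186 + 3) kHz = 378 kHz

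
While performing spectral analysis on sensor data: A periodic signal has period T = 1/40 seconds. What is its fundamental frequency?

The fundamental frequency is the reciprocal of the period.
f = 1/T = 1/(1/40) = 40 Hz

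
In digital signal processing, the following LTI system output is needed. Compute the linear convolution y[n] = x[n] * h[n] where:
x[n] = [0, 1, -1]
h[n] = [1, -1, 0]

y[n] = sum_k x[k]*h[n-k]. Output length = len(x) + len(h) - 1 = 3 + 3 - 1 = 5.
y[0] = 0*1 = 0
y[1] = 1*1 + 0*-1 = 1
y[2] = -1*1 + 1*-1 + 0*0 = -2
y[3] = -1*-1 + 1*0 = 1
y[4] = -1*0 = 0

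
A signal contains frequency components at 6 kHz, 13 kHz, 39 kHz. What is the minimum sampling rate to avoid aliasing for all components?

The highest frequency component is f_max = 39 kHz.
Nyquist rate = 2 * f_max = 2 * 39 kHz = 78 kHz.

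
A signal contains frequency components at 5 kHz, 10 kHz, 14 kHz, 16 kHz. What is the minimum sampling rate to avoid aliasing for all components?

The highest frequency component is f_max = 16 kHz.
Nyquist rate = 2 * f_max = 2 * 16 kHz = 32 kHz.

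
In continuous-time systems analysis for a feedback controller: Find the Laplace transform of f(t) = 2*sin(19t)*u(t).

Standard pair: sin(wt)*u(t) <-> w/(s^2+w^2)
With w = 19: L{2*sin(19t)*u(t)} = 38/(s^2+361)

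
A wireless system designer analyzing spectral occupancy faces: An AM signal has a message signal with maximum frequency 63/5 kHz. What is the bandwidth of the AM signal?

In AM (double-sideband), the bandwidth is twice the message frequency.
BW = 2 * f_m = 2 * 63/5 kHz = 126/5 kHz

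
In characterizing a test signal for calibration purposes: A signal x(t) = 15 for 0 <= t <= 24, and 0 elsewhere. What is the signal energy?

Energy = integral of |x(t)|^2 dt over the signal duration
= 15^2 * 24 = 225 * 24 = 5400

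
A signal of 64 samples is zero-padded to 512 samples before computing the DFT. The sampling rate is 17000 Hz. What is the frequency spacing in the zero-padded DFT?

Original DFT: N = 64, resolution = f_s/N = 17000/64 = 2125/8 Hz
Zero-padded DFT: N = 512, resolution = f_s/N = 17000/512 = 2125/64 Hz
Zero-padding interpolates the spectrum (finer frequency grid)
but does NOT improve the true spectral resolution (ability to resolve close frequencies).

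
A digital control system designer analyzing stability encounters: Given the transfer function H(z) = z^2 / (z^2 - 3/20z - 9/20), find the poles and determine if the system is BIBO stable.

Poles are roots of the denominator: z^2 - 3/20z - 9/20 = 0.
Quadratic formula: z = [-(-3/20) +/- sqrt((-3/20)^2 - 4*(-9/20))] / 2
Discriminant = 9/400 + 9/5 = 729/400; sqrt = 27/20.
z = (3/20 +/- 27/20) / 2 => z = 3/4 or z = -3/5.
|p1| = 3/5, |p2| = 3/4.
For BIBO stability, all poles must lie inside the unit circle (|p| < 1).
System is STABLE since both |p| < 1.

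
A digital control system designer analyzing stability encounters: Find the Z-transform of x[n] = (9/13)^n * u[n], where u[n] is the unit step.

The Z-transform of a^n * u[n] is z/(z-a) for |z| > |a|.
Here a = 9/13, so X(z) = z/(z - (9/13)) = 13z/(13z - 9)
ROC: |z| > 9/13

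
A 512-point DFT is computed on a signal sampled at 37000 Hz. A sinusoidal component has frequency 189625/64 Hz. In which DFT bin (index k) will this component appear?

DFT frequency resolution = f_s/N = 37000/512 = 4625/64 Hz
Bin index k = f_signal / resolution = 189625/64 / 4625/64 = 41
The signal frequency 189625/64 Hz falls in DFT bin k = 41.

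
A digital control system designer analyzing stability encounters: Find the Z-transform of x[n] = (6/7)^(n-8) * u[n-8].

Time-shifting property: if X(z) = Z{x[n]}, then Z{x[n-d]} = z^(-d) * X(z)
X(z) = z/(z - 6/7) for x[n] = (6/7)^n * u[n]
Z{x[n-8]} = z^(-8) * z/(z - 6/7) = z^(-7)/(z - 6/7)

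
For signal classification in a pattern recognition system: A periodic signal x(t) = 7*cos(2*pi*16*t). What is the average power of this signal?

Average power of A*cos(wt) is A^2/2.
P = 7^2 / 2 = 49/2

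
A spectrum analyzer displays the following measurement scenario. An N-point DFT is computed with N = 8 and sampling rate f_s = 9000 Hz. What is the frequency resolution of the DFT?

DFT frequency resolution = f_s / N
= 9000 / 8 = 1125 Hz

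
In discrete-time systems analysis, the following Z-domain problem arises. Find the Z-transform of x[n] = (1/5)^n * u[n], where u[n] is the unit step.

The Z-transform of a^n * u[n] is z/(z-a) for |z| > |a|.
Here a = 1/5, so X(z) = z/(z - (1/5)) = 5z/(5z - 1)
ROC: |z| > 1/5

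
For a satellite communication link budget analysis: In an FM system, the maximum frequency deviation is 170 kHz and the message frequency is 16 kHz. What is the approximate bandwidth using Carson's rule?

Carson's rule: BW = 2*(delta_f + f_m)
= 2*(170 + 16) kHz = 372 kHz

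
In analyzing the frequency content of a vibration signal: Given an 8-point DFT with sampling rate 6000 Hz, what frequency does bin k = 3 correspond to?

The frequency of DFT bin k is: f_k = k * f_s / N
f_3 = 3 * 6000 / 8 = 2250 Hz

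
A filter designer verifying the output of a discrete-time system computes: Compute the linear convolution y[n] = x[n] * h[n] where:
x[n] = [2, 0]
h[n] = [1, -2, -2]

y[n] = sum_k x[k]*h[n-k]. Output length = len(x) + len(h) - 1 = 2 + 3 - 1 = 4.
y[0] = 2*1 = 2
y[1] = 0*1 + 2*-2 = -4
y[2] = 0*-2 + 2*-2 = -4
y[3] = 0*-2 = 0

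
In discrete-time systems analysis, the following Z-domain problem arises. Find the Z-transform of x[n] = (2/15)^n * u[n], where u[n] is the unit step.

The Z-transform of a^n * u[n] is z/(z-a) for |z| > |a|.
Here a = 2/15, so X(z) = z/(z - (2/15)) = 15z/(15z - 2)
ROC: |z| > 2/15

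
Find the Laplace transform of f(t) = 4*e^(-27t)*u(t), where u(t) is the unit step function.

Standard Laplace transform pair:
e^(-at)*u(t) <-> 1/(s+a)
With a = 27: L{4*e^(-27t)*u(t)} = 4/(s+27), ROC: Re(s) > -27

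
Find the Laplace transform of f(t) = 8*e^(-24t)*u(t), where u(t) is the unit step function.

Standard Laplace transform pair:
e^(-at)*u(t) <-> 1/(s+a)
With a = 24: L{8*e^(-24t)*u(t)} = 8/(s+24), ROC: Re(s) > -24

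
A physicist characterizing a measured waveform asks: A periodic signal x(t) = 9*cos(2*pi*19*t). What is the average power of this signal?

Average power of A*cos(wt) is A^2/2.
P = 9^2 / 2 = 81/2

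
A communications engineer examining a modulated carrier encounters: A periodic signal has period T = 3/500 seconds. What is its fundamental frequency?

The fundamental frequency is the reciprocal of the period.
f = 1/T = 1/(3/500) = 500/3 Hz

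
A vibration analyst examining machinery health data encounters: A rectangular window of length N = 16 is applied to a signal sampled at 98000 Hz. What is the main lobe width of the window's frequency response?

For a rectangular window of length N,
the main lobe width in frequency is 2*f_s/N.
= 2*98000/16 = 12250 Hz
This determines the minimum frequency separation for resolving two sinusoids.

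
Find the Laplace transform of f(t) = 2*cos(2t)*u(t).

Standard pair: cos(wt)*u(t) <-> s/(s^2+w^2)
With w = 2: L{2*cos(2t)*u(t)} = 2s/(s^2+4)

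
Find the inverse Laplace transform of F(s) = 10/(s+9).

Standard pair: k/(s+a) <-> k*e^(-at)*u(t)
With k=10, a=9: f(t) = 10*e^(-9t)*u(t)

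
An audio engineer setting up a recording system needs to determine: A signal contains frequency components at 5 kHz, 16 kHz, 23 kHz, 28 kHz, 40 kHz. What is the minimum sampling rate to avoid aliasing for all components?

The highest frequency component is f_max = 40 kHz.
Nyquist rate = 2 * f_max = 2 * 40 kHz = 80 kHz.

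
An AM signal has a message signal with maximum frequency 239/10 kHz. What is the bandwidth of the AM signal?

In AM (double-sideband), the bandwidth is twice the message frequency.
BW = 2 * f_m = 2 * 239/10 kHz = 239/5 kHz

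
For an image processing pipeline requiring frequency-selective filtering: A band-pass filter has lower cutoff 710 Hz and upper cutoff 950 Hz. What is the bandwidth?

Bandwidth = f_high - f_low
= 950 Hz - 710 Hz = 240 Hz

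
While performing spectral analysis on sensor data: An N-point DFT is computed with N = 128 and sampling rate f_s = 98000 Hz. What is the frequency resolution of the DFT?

DFT frequency resolution = f_s / N
= 98000 / 128 = 6125/8 Hz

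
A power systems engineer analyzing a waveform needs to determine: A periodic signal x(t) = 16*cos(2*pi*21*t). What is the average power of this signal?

Average power of A*cos(wt) is A^2/2.
P = 16^2 / 2 = 256/2 = 128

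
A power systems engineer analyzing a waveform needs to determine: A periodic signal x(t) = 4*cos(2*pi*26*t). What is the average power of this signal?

Average power of A*cos(wt) is A^2/2.
P = 4^2 / 2 = 16/2 = 8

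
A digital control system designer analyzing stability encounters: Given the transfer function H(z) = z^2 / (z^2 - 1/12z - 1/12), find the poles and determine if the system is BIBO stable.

Poles are roots of the denominator: z^2 - 1/12z - 1/12 = 0.
Quadratic formula: z = [-(-1/12) +/- sqrt((-1/12)^2 - 4*(-1/12))] / 2
Discriminant = 1/144 + 1/3 = 49/144; sqrt = 7/12.
z = (1/12 +/- 7/12) / 2 => z = 1/3 or z = -1/4.
|p1| = 1/4, |p2| = 1/3.
For BIBO stability, all poles must lie inside the unit circle (|p| < 1).
System is STABLE since both |p| < 1.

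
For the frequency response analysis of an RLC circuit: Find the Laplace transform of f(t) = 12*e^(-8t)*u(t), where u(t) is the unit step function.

Standard Laplace transform pair:
e^(-at)*u(t) <-> 1/(s+a)
With a = 8: L{12*e^(-8t)*u(t)} = 12/(s+8), ROC: Re(s) > -8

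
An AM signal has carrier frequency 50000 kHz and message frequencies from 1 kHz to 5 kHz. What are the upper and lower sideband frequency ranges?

Upper sideband (USB) = fc + [fm_low, fm_high] = 50000 + [1, 5] = [50001, 50005] kHz
Lower sideband (LSB) = fc - [fm_high, fm_low] = 50000 - [5, 1] = [49995, 49999] kHz
Total occupied spectrum: 49995 kHz to 50005 kHz (plus carrier at 50000 kHz)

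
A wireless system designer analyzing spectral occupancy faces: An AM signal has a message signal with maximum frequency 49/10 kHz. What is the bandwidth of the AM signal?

In AM (double-sideband), the bandwidth is twice the message frequency.
BW = 2 * f_m = 2 * 49/10 kHz = 49/5 kHz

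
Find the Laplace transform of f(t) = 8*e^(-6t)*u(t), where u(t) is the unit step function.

Standard Laplace transform pair:
e^(-at)*u(t) <-> 1/(s+a)
With a = 6: L{8*e^(-6t)*u(t)} = 8/(s+6), ROC: Re(s) > -6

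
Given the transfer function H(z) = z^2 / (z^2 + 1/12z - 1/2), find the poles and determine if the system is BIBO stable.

Poles are roots of the denominator: z^2 + 1/12z - 1/2 = 0.
Quadratic formula: z = [-(1/12) +/- sqrt((1/12)^2 - 4*(-1/2))] / 2
Discriminant = 1/144 + 2 = 289/144; sqrt = 17/12.
z = (-1/12 +/- 17/12) / 2 => z = 2/3 or z = -3/4.
|p1| = 3/4, |p2| = 2/3.
For BIBO stability, all poles must lie inside the unit circle (|p| < 1).
System is STABLE since both |p| < 1.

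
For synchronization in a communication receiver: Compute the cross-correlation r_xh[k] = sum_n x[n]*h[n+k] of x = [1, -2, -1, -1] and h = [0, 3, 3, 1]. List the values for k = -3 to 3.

Both sequences indexed from 0 and zero outside their support.
Lags with overlap: k = -3 to 3.
  r_xh[-3] = x[3]*h[0] = 0
  r_xh[-2] = x[2]*h[0] + x[3]*h[1] = -3
  r_xh[-1] = x[1]*h[0] + x[2]*h[1] + x[3]*h[2] = -6
  r_xh[0] = x[0]*h[0] + x[1]*h[1] + x[2]*h[2] + x[3]*h[3] = -10
  r_xh[1] = x[0]*h[1] + x[1]*h[2] + x[2]*h[3] = -4
  r_xh[2] = x[0]*h[2] + x[1]*h[3] = 1
  r_xh[3] = x[0]*h[3] = 1
r_xh = [0, -3, -6, -10, -4, 1, 1] (for k = -3, ..., 3)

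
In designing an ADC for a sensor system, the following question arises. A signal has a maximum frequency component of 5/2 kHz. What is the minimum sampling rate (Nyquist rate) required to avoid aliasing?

By the Nyquist-Shannon sampling theorem,
the minimum sampling rate (Nyquist rate) must be at least 2 * f_max.
Nyquist rate = 2 * 5/2 kHz = 5 kHz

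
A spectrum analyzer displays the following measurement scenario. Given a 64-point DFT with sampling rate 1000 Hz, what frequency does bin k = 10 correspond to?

The frequency of DFT bin k is: f_k = k * f_s / N
f_10 = 10 * 1000 / 64 = 625/4 Hz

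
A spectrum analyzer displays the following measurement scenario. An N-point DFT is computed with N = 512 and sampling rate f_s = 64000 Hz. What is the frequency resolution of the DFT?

DFT frequency resolution = f_s / N
= 64000 / 512 = 125 Hz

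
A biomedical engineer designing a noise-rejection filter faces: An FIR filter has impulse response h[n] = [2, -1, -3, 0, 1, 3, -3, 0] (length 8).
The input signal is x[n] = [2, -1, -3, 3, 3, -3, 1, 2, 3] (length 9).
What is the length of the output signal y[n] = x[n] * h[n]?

For linear convolution, the output length is:
len(y) = len(x) + len(h) - 1 = 9 + 8 - 1 = 16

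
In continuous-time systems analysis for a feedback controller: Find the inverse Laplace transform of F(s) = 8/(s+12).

Standard pair: k/(s+a) <-> k*e^(-at)*u(t)
With k=8, a=12: f(t) = 8*e^(-12t)*u(t)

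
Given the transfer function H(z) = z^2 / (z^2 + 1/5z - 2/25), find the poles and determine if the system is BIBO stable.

Poles are roots of the denominator: z^2 + 1/5z - 2/25 = 0.
Quadratic formula: z = [-(1/5) +/- sqrt((1/5)^2 - 4*(-2/25))] / 2
Discriminant = 1/25 + 8/25 = 9/25; sqrt = 3/5.
z = (-1/5 +/- 3/5) / 2 => z = 1/5 or z = -2/5.
|p1| = 2/5, |p2| = 1/5.
For BIBO stability, all poles must lie inside the unit circle (|p| < 1).
System is STABLE since both |p| < 1.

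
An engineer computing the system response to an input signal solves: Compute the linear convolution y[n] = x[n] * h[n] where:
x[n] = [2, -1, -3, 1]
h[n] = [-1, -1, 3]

y[n] = sum_k x[k]*h[n-k]. Output length = len(x) + len(h) - 1 = 4 + 3 - 1 = 6.
y[0] = 2*-1 = -2
y[1] = -1*-1 + 2*-1 = -1
y[2] = -3*-1 + -1*-1 + 2*3 = 10
y[3] = 1*-1 + -3*-1 + -1*3 = -1
y[4] = 1*-1 + -3*3 = -10
y[5] = 1*3 = 3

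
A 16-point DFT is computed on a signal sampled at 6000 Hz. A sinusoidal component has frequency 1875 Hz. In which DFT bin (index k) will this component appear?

DFT frequency resolution = f_s/N = 6000/16 = 375 Hz
Bin index k = f_signal / resolution = 1875 / 375 = 5
The signal frequency 1875 Hz falls in DFT bin k = 5.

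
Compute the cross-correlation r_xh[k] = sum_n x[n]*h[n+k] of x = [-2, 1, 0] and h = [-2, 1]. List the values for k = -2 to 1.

Both sequences indexed from 0 and zero outside their support.
Lags with overlap: k = -2 to 1.
  r_xh[-2] = x[2]*h[0] = 0
  r_xh[-1] = x[1]*h[0] + x[2]*h[1] = -2
  r_xh[0] = x[0]*h[0] + x[1]*h[1] = 5
  r_xh[1] = x[0]*h[1] = -2
r_xh = [0, -2, 5, -2] (for k = -2, ..., 1)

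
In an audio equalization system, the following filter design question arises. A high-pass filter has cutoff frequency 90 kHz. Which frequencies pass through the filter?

A high-pass filter passes all frequencies above the cutoff frequency 90 kHz and attenuates lower frequencies.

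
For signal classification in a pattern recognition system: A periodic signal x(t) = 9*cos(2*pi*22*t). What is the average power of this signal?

Average power of A*cos(wt) is A^2/2.
P = 9^2 / 2 = 81/2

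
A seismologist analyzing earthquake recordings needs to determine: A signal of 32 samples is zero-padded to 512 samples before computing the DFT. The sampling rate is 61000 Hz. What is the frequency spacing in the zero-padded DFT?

Original DFT: N = 32, resolution = f_s/N = 61000/32 = 7625/4 Hz
Zero-padded DFT: N = 512, resolution = f_s/N = 61000/512 = 7625/64 Hz
Zero-padding interpolates the spectrum (finer frequency grid)
but does NOT improve the true spectral resolution (ability to resolve close frequencies).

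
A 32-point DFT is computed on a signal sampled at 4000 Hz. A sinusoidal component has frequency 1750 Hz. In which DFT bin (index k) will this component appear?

DFT frequency resolution = f_s/N = 4000/32 = 125 Hz
Bin index k = f_signal / resolution = 1750 / 125 = 14
The signal frequency 1750 Hz falls in DFT bin k = 14.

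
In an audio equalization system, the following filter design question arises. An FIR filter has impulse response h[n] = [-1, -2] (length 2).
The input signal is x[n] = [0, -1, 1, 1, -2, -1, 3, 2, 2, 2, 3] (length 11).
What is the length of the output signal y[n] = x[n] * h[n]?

For linear convolution, the output length is:
len(y) = len(x) + len(h) - 1 = 11 + 2 - 1 = 12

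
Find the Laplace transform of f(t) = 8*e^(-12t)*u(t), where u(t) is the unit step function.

Standard Laplace transform pair:
e^(-at)*u(t) <-> 1/(s+a)
With a = 12: L{8*e^(-12t)*u(t)} = 8/(s+12), ROC: Re(s) > -12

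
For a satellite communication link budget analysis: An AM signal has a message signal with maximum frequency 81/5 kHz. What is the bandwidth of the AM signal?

In AM (double-sideband), the bandwidth is twice the message frequency.
BW = 2 * f_m = 2 * 81/5 kHz = 162/5 kHz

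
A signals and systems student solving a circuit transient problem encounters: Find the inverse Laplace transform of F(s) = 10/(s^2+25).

Standard pair: w/(s^2+w^2) <-> sin(wt)*u(t)
Recognize w^2 = 25, so w = 5; numerator 10 = 2*5.
f(t) = 2*sin(5t)*u(t)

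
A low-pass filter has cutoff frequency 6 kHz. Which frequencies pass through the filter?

A low-pass filter passes all frequencies below the cutoff frequency 6 kHz and attenuates higher frequencies.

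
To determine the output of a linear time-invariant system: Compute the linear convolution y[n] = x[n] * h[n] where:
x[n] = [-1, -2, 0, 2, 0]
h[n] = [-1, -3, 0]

y[n] = sum_k x[k]*h[n-k]. Output length = len(x) + len(h) - 1 = 5 + 3 - 1 = 7.
y[0] = -1*-1 = 1
y[1] = -2*-1 + -1*-3 = 5
y[2] = 0*-1 + -2*-3 + -1*0 = 6
y[3] = 2*-1 + 0*-3 + -2*0 = -2
y[4] = 0*-1 + 2*-3 + 0*0 = -6
y[5] = 0*-3 + 2*0 = 0
y[6] = 0*0 = 0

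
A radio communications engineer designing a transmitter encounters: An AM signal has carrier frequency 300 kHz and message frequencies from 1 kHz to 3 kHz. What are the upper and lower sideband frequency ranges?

Upper sideband (USB) = fc + [fm_low, fm_high] = 300 + [1, 3] = [301, 303] kHz
Lower sideband (LSB) = fc - [fm_high, fm_low] = 300 - [3, 1] = [297, 299] kHz
Total occupied spectrum: 297 kHz to 303 kHz (plus carrier at 300 kHz)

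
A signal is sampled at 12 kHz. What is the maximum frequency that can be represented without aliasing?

The maximum frequency that can be represented without aliasing
is the Nyquist frequency: f_max = f_s / 2 = 12 kHz / 2 = 6 kHz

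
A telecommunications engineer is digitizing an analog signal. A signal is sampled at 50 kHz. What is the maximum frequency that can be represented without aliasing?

The maximum frequency that can be represented without aliasing
is the Nyquist frequency: f_max = f_s / 2 = 50 kHz / 2 = 25 kHz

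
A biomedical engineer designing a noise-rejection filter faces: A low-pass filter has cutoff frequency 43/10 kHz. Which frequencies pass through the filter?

A low-pass filter passes all frequencies below the cutoff frequency 43/10 kHz and attenuates higher frequencies.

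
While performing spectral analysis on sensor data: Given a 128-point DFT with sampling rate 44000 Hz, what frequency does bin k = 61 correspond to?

The frequency of DFT bin k is: f_k = k * f_s / N
f_61 = 61 * 44000 / 128 = 83875/4 Hz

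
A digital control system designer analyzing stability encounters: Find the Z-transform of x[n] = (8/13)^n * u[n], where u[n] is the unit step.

The Z-transform of a^n * u[n] is z/(z-a) for |z| > |a|.
Here a = 8/13, so X(z) = z/(z - (8/13)) = 13z/(13z - 8)
ROC: |z| > 8/13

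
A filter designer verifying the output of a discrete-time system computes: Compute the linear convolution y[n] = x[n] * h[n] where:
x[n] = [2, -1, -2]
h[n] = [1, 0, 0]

y[n] = sum_k x[k]*h[n-k]. Output length = len(x) + len(h) - 1 = 3 + 3 - 1 = 5.
y[0] = 2*1 = 2
y[1] = -1*1 + 2*0 = -1
y[2] = -2*1 + -1*0 + 2*0 = -2
y[3] = -2*0 + -1*0 = 0
y[4] = -2*0 = 0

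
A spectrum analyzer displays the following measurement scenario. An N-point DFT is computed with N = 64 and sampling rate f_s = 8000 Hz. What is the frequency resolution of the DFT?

DFT frequency resolution = f_s / N
= 8000 / 64 = 125 Hz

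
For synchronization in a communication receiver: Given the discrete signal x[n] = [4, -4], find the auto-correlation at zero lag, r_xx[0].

The auto-correlation at zero lag r_xx[0] equals the signal energy.
r_xx[0] = sum of x[n]^2 = 4^2 + (-4)^2
= 16 + 16 = 32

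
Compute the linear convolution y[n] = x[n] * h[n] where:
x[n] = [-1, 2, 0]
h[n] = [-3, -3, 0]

y[n] = sum_k x[k]*h[n-k]. Output length = len(x) + len(h) - 1 = 3 + 3 - 1 = 5.
y[0] = -1*-3 = 3
y[1] = 2*-3 + -1*-3 = -3
y[2] = 0*-3 + 2*-3 + -1*0 = -6
y[3] = 0*-3 + 2*0 = 0
y[4] = 0*0 = 0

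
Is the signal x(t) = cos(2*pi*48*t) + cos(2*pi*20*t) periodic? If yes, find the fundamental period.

f1 = 48 Hz, f2 = 20 Hz
Period T1 = 1/48, T2 = 1/20
Ratio T1/T2 = 20/48, which is rational.
The signal is periodic with fundamental period T = 1/GCD(48,20) = 1/4 s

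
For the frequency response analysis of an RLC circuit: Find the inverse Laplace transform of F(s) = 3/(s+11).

Standard pair: k/(s+a) <-> k*e^(-at)*u(t)
With k=3, a=11: f(t) = 3*e^(-11t)*u(t)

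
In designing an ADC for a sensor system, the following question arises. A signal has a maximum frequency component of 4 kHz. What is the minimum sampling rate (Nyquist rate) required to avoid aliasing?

By the Nyquist-Shannon sampling theorem,
the minimum sampling rate (Nyquist rate) must be at least 2 * f_max.
Nyquist rate = 2 * 4 kHz = 8 kHz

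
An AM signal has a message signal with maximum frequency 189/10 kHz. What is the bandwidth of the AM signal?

In AM (double-sideband), the bandwidth is twice the message frequency.
BW = 2 * f_m = 2 * 189/10 kHz = 189/5 kHz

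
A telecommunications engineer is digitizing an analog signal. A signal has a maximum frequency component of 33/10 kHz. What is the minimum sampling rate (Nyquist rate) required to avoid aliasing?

By the Nyquist-Shannon sampling theorem,
the minimum sampling rate (Nyquist rate) must be at least 2 * f_max.
Nyquist rate = 2 * 33/10 kHz = 33/5 kHz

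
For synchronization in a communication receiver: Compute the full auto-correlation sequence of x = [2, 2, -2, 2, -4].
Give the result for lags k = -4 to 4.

r_xx[k] = sum_m x[m]*x[m+k], indexed from 0, for k = -4 to 4:
  r_xx[-4] = x[4]*x[0] = -8
  r_xx[-3] = x[3]*x[0] + x[4]*x[1] = -4
  r_xx[-2] = x[2]*x[0] + x[3]*x[1] + x[4]*x[2] = 8
  r_xx[-1] = x[1]*x[0] + x[2]*x[1] + x[3]*x[2] + x[4]*x[3] = -12
  r_xx[0] = x[0]*x[0] + x[1]*x[1] + x[2]*x[2] + x[3]*x[3] + x[4]*x[4] = 32
  r_xx[1] = x[0]*x[1] + x[1]*x[2] + x[2]*x[3] + x[3]*x[4] = -12
  r_xx[2] = x[0]*x[2] + x[1]*x[3] + x[2]*x[4] = 8
  r_xx[3] = x[0]*x[3] + x[1]*x[4] = -4
  r_xx[4] = x[0]*x[4] = -8
r_xx = [-8, -4, 8, -12, 32, -12, 8, -4, -8]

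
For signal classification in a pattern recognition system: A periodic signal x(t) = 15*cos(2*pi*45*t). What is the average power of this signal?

Average power of A*cos(wt) is A^2/2.
P = 15^2 / 2 = 225/2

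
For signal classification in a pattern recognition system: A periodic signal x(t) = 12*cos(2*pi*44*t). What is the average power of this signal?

Average power of A*cos(wt) is A^2/2.
P = 12^2 / 2 = 144/2 = 72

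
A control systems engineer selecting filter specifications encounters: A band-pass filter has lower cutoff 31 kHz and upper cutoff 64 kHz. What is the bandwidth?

Bandwidth = f_high - f_low
= 64 kHz - 31 kHz = 33 kHz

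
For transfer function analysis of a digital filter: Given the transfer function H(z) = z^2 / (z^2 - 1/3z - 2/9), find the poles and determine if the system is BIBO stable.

Poles are roots of the denominator: z^2 - 1/3z - 2/9 = 0.
Quadratic formula: z = [-(-1/3) +/- sqrt((-1/3)^2 - 4*(-2/9))] / 2
Discriminant = 1/9 + 8/9 = 1; sqrt = 1.
z = (1/3 +/- 1) / 2 => z = 2/3 or z = -1/3.
|p1| = 1/3, |p2| = 2/3.
For BIBO stability, all poles must lie inside the unit circle (|p| < 1).
System is STABLE since both |p| < 1.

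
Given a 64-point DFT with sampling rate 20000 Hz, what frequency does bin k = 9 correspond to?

The frequency of DFT bin k is: f_k = k * f_s / N
f_9 = 9 * 20000 / 64 = 5625/2 Hz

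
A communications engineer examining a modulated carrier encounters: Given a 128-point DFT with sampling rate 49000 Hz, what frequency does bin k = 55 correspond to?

The frequency of DFT bin k is: f_k = k * f_s / N
f_55 = 55 * 49000 / 128 = 336875/16 Hz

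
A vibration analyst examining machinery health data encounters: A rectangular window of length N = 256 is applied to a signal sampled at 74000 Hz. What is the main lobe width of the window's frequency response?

For a rectangular window of length N,
the main lobe width in frequency is 2*f_s/N.
= 2*74000/256 = 4625/8 Hz
This determines the minimum frequency separation for resolving two sinusoids.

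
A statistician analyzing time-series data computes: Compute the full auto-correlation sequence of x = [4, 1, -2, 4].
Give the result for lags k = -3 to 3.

r_xx[k] = sum_m x[m]*x[m+k], indexed from 0, for k = -3 to 3:
  r_xx[-3] = x[3]*x[0] = 16
  r_xx[-2] = x[2]*x[0] + x[3]*x[1] = -4
  r_xx[-1] = x[1]*x[0] + x[2]*x[1] + x[3]*x[2] = -6
  r_xx[0] = x[0]*x[0] + x[1]*x[1] + x[2]*x[2] + x[3]*x[3] = 37
  r_xx[1] = x[0]*x[1] + x[1]*x[2] + x[2]*x[3] = -6
  r_xx[2] = x[0]*x[2] + x[1]*x[3] = -4
  r_xx[3] = x[0]*x[3] = 16
r_xx = [16, -4, -6, 37, -6, -4, 16]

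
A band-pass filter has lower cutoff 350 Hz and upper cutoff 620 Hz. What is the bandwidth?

Bandwidth = f_high - f_low
= 620 Hz - 350 Hz = 270 Hz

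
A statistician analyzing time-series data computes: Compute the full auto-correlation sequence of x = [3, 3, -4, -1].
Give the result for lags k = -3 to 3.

r_xx[k] = sum_m x[m]*x[m+k], indexed from 0, for k = -3 to 3:
  r_xx[-3] = x[3]*x[0] = -3
  r_xx[-2] = x[2]*x[0] + x[3]*x[1] = -15
  r_xx[-1] = x[1]*x[0] + x[2]*x[1] + x[3]*x[2] = 1
  r_xx[0] = x[0]*x[0] + x[1]*x[1] + x[2]*x[2] + x[3]*x[3] = 35
  r_xx[1] = x[0]*x[1] + x[1]*x[2] + x[2]*x[3] = 1
  r_xx[2] = x[0]*x[2] + x[1]*x[3] = -15
  r_xx[3] = x[0]*x[3] = -3
r_xx = [-3, -15, 1, 35, 1, -15, -3]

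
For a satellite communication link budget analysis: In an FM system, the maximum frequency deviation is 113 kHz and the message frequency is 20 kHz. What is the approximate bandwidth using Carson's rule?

Carson's rule: BW = 2*(delta_f + f_m)
= 2*(113 + 20) kHz = 266 kHz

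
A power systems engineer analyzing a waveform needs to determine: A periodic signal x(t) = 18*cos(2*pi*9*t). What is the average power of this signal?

Average power of A*cos(wt) is A^2/2.
P = 18^2 / 2 = 324/2 = 162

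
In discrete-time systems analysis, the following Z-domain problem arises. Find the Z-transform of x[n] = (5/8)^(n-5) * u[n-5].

Time-shifting property: if X(z) = Z{x[n]}, then Z{x[n-d]} = z^(-d) * X(z)
X(z) = z/(z - 5/8) for x[n] = (5/8)^n * u[n]
Z{x[n-5]} = z^(-5) * z/(z - 5/8) = z^(-4)/(z - 5/8)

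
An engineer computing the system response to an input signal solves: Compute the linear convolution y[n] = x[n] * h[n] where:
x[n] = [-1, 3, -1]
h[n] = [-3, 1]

y[n] = sum_k x[k]*h[n-k]. Output length = len(x) + len(h) - 1 = 3 + 2 - 1 = 4.
y[0] = -1*-3 = 3
y[1] = 3*-3 + -1*1 = -10
y[2] = -1*-3 + 3*1 = 6
y[3] = -1*1 = -1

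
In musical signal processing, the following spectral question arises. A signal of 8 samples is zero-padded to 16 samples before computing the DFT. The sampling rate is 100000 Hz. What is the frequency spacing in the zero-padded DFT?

Original DFT: N = 8, resolution = f_s/N = 100000/8 = 12500 Hz
Zero-padded DFT: N = 16, resolution = f_s/N = 100000/16 = 6250 Hz
Zero-padding interpolates the spectrum (finer frequency grid)
but does NOT improve the true spectral resolution (ability to resolve close frequencies).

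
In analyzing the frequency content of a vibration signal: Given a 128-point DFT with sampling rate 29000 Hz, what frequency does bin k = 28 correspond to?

The frequency of DFT bin k is: f_k = k * f_s / N
f_28 = 28 * 29000 / 128 = 25375/4 Hz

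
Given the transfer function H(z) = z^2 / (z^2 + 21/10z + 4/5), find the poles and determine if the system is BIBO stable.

Poles are roots of the denominator: z^2 + 21/10z + 4/5 = 0.
Quadratic formula: z = [-(21/10) +/- sqrt((21/10)^2 - 4*(4/5))] / 2
Discriminant = 441/100 - 16/5 = 121/100; sqrt = 11/10.
z = (-21/10 +/- 11/10) / 2 => z = -1/2 or z = -8/5.
|p1| = 8/5, |p2| = 1/2.
For BIBO stability, all poles must lie inside the unit circle (|p| < 1).
System is UNSTABLE since at least one |p| >= 1.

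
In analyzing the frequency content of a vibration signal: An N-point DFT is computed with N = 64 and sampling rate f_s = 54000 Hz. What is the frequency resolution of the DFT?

DFT frequency resolution = f_s / N
= 54000 / 64 = 3375/4 Hz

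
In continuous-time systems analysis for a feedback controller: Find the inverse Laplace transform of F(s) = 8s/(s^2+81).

Standard pair: s/(s^2+w^2) <-> cos(wt)*u(t)
With k=8, w=9: f(t) = 8*cos(9t)*u(t)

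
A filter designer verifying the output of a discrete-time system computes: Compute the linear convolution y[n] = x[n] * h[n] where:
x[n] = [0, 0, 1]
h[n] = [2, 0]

y[n] = sum_k x[k]*h[n-k]. Output length = len(x) + len(h) - 1 = 3 + 2 - 1 = 4.
y[0] = 0*2 = 0
y[1] = 0*2 + 0*0 = 0
y[2] = 1*2 + 0*0 = 2
y[3] = 1*0 = 0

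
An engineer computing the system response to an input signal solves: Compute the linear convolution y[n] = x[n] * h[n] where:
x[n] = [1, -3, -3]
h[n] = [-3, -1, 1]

y[n] = sum_k x[k]*h[n-k]. Output length = len(x) + len(h) - 1 = 3 + 3 - 1 = 5.
y[0] = 1*-3 = -3
y[1] = -3*-3 + 1*-1 = 8
y[2] = -3*-3 + -3*-1 + 1*1 = 13
y[3] = -3*-1 + -3*1 = 0
y[4] = -3*1 = -3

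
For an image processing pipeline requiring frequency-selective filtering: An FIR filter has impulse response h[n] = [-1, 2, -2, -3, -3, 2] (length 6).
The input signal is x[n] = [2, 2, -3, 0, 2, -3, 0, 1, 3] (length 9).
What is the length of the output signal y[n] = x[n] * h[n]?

For linear convolution, the output length is:
len(y) = len(x) + len(h) - 1 = 9 + 6 - 1 = 14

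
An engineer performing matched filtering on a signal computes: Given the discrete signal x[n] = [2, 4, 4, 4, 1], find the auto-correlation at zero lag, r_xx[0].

The auto-correlation at zero lag r_xx[0] equals the signal energy.
r_xx[0] = sum of x[n]^2 = 2^2 + 4^2 + 4^2 + 4^2 + 1^2
= 4 + 16 + 16 + 16 + 1 = 53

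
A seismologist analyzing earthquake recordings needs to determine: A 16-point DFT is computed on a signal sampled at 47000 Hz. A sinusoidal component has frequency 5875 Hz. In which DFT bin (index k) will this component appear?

DFT frequency resolution = f_s/N = 47000/16 = 5875/2 Hz
Bin index k = f_signal / resolution = 5875 / 5875/2 = 2
The signal frequency 5875 Hz falls in DFT bin k = 2.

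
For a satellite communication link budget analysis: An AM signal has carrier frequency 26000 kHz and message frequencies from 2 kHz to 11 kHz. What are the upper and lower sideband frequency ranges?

Upper sideband (USB) = fc + [fm_low, fm_high] = 26000 + [2, 11] = [26002, 26011] kHz
Lower sideband (LSB) = fc - [fm_high, fm_low] = 26000 - [11, 2] = [25989, 25998] kHz
Total occupied spectrum: 25989 kHz to 26011 kHz (plus carrier at 26000 kHz)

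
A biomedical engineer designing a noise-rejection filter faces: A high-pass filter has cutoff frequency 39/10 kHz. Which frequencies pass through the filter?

A high-pass filter passes all frequencies above the cutoff frequency 39/10 kHz and attenuates lower frequencies.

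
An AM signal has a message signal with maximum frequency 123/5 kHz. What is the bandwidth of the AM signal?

In AM (double-sideband), the bandwidth is twice the message frequency.
BW = 2 * f_m = 2 * 123/5 kHz = 246/5 kHz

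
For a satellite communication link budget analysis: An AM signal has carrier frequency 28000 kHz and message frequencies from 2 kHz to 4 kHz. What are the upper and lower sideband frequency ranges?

Upper sideband (USB) = fc + [fm_low, fm_high] = 28000 + [2, 4] = [28002, 28004] kHz
Lower sideband (LSB) = fc - [fm_high, fm_low] = 28000 - [4, 2] = [27996, 27998] kHz
Total occupied spectrum: 27996 kHz to 28004 kHz (plus carrier at 28000 kHz)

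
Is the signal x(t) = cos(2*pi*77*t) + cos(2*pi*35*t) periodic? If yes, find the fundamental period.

f1 = 77 Hz, f2 = 35 Hz
Period T1 = 1/77, T2 = 1/35
Ratio T1/T2 = 35/77, which is rational.
The signal is periodic with fundamental period T = 1/GCD(77,35) = 1/7 s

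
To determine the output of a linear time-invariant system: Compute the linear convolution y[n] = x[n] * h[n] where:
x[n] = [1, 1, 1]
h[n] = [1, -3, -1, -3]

y[n] = sum_k x[k]*h[n-k]. Output length = len(x) + len(h) - 1 = 3 + 4 - 1 = 6.
y[0] = 1*1 = 1
y[1] = 1*1 + 1*-3 = -2
y[2] = 1*1 + 1*-3 + 1*-1 = -3
y[3] = 1*-3 + 1*-1 + 1*-3 = -7
y[4] = 1*-1 + 1*-3 = -4
y[5] = 1*-3 = -3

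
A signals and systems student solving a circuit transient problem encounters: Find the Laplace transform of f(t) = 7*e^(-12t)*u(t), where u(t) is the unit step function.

Standard Laplace transform pair:
e^(-at)*u(t) <-> 1/(s+a)
With a = 12: L{7*e^(-12t)*u(t)} = 7/(s+12), ROC: Re(s) > -12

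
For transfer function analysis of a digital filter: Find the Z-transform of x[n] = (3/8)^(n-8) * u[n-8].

Time-shifting property: if X(z) = Z{x[n]}, then Z{x[n-d]} = z^(-d) * X(z)
X(z) = z/(z - 3/8) for x[n] = (3/8)^n * u[n]
Z{x[n-8]} = z^(-8) * z/(z - 3/8) = z^(-7)/(z - 3/8)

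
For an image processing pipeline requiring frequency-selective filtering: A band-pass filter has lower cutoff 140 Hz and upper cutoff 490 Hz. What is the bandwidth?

Bandwidth = f_high - f_low
= 490 Hz - 140 Hz = 350 Hz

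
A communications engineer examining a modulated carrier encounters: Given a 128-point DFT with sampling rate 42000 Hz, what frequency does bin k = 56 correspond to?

The frequency of DFT bin k is: f_k = k * f_s / N
f_56 = 56 * 42000 / 128 = 18375 Hz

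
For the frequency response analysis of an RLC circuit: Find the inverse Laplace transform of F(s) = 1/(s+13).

Standard pair: k/(s+a) <-> k*e^(-at)*u(t)
With k=1, a=13: f(t) = e^(-13t)*u(t)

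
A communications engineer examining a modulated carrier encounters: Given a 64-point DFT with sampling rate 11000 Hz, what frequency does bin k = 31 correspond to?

The frequency of DFT bin k is: f_k = k * f_s / N
f_31 = 31 * 11000 / 64 = 42625/8 Hz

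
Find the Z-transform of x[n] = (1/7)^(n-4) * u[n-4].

Time-shifting property: if X(z) = Z{x[n]}, then Z{x[n-d]} = z^(-d) * X(z)
X(z) = z/(z - 1/7) for x[n] = (1/7)^n * u[n]
Z{x[n-4]} = z^(-4) * z/(z - 1/7) = z^(-3)/(z - 1/7)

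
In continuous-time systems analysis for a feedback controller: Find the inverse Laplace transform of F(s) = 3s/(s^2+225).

Standard pair: s/(s^2+w^2) <-> cos(wt)*u(t)
With k=3, w=15: f(t) = 3*cos(15t)*u(t)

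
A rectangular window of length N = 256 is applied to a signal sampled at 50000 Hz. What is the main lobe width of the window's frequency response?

For a rectangular window of length N,
the main lobe width in frequency is 2*f_s/N.
= 2*50000/256 = 3125/8 Hz
This determines the minimum frequency separation for resolving two sinusoids.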